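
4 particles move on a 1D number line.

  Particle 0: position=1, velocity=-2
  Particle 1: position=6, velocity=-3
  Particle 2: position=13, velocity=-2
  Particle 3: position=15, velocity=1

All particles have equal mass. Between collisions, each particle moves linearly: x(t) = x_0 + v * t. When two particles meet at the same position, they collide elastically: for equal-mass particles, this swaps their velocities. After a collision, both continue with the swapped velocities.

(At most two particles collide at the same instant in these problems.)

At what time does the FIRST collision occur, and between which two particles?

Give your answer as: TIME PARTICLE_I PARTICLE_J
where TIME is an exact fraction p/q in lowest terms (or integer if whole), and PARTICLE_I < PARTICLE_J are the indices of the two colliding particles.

Answer: 5 0 1

Derivation:
Pair (0,1): pos 1,6 vel -2,-3 -> gap=5, closing at 1/unit, collide at t=5
Pair (1,2): pos 6,13 vel -3,-2 -> not approaching (rel speed -1 <= 0)
Pair (2,3): pos 13,15 vel -2,1 -> not approaching (rel speed -3 <= 0)
Earliest collision: t=5 between 0 and 1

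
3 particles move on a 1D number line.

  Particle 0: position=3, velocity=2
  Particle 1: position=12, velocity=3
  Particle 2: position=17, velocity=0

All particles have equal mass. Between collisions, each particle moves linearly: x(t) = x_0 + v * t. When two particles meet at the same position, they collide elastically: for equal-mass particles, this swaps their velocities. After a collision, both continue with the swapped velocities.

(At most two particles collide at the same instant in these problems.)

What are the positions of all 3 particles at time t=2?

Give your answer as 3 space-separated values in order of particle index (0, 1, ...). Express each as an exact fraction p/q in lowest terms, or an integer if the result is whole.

Answer: 7 17 18

Derivation:
Collision at t=5/3: particles 1 and 2 swap velocities; positions: p0=19/3 p1=17 p2=17; velocities now: v0=2 v1=0 v2=3
Advance to t=2 (no further collisions before then); velocities: v0=2 v1=0 v2=3; positions = 7 17 18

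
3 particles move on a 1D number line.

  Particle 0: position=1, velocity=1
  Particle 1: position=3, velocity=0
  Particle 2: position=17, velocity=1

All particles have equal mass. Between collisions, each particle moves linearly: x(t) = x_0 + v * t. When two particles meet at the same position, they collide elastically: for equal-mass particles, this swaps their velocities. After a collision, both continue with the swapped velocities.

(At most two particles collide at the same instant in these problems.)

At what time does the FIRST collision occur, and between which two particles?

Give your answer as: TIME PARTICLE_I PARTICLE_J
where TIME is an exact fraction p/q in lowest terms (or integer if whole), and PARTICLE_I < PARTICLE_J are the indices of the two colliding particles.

Answer: 2 0 1

Derivation:
Pair (0,1): pos 1,3 vel 1,0 -> gap=2, closing at 1/unit, collide at t=2
Pair (1,2): pos 3,17 vel 0,1 -> not approaching (rel speed -1 <= 0)
Earliest collision: t=2 between 0 and 1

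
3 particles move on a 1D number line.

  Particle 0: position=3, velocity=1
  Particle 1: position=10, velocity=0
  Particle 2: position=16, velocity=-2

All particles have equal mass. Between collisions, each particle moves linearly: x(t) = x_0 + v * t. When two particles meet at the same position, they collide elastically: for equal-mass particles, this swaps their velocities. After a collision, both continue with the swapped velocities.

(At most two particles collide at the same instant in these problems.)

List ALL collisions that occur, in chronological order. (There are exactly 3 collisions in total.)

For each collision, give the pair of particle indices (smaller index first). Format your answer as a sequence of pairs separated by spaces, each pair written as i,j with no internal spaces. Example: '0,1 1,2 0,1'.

Collision at t=3: particles 1 and 2 swap velocities; positions: p0=6 p1=10 p2=10; velocities now: v0=1 v1=-2 v2=0
Collision at t=13/3: particles 0 and 1 swap velocities; positions: p0=22/3 p1=22/3 p2=10; velocities now: v0=-2 v1=1 v2=0
Collision at t=7: particles 1 and 2 swap velocities; positions: p0=2 p1=10 p2=10; velocities now: v0=-2 v1=0 v2=1

Answer: 1,2 0,1 1,2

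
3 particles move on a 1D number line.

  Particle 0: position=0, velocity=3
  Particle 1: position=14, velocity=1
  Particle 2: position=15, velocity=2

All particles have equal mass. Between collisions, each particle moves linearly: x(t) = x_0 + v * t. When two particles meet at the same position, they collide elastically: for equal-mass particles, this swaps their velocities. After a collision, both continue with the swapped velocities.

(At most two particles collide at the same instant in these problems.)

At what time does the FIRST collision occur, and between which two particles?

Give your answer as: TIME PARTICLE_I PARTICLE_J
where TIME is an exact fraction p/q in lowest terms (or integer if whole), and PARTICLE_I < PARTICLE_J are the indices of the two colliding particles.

Answer: 7 0 1

Derivation:
Pair (0,1): pos 0,14 vel 3,1 -> gap=14, closing at 2/unit, collide at t=7
Pair (1,2): pos 14,15 vel 1,2 -> not approaching (rel speed -1 <= 0)
Earliest collision: t=7 between 0 and 1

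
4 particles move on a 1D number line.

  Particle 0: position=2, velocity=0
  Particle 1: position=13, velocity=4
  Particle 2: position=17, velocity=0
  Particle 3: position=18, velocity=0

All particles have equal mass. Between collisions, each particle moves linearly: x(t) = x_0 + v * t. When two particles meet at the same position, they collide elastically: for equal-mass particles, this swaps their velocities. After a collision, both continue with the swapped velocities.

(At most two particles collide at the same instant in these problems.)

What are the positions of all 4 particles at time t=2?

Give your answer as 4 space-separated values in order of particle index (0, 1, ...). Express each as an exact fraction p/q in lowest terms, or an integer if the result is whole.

Answer: 2 17 18 21

Derivation:
Collision at t=1: particles 1 and 2 swap velocities; positions: p0=2 p1=17 p2=17 p3=18; velocities now: v0=0 v1=0 v2=4 v3=0
Collision at t=5/4: particles 2 and 3 swap velocities; positions: p0=2 p1=17 p2=18 p3=18; velocities now: v0=0 v1=0 v2=0 v3=4
Advance to t=2 (no further collisions before then); velocities: v0=0 v1=0 v2=0 v3=4; positions = 2 17 18 21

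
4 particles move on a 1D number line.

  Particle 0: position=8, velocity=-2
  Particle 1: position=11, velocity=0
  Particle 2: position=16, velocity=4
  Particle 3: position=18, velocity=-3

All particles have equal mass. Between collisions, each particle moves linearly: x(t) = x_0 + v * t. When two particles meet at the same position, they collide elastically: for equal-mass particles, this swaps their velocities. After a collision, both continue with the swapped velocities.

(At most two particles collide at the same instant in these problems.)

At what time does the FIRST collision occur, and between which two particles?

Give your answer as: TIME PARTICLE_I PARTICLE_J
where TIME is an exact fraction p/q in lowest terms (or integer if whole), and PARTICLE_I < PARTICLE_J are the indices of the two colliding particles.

Pair (0,1): pos 8,11 vel -2,0 -> not approaching (rel speed -2 <= 0)
Pair (1,2): pos 11,16 vel 0,4 -> not approaching (rel speed -4 <= 0)
Pair (2,3): pos 16,18 vel 4,-3 -> gap=2, closing at 7/unit, collide at t=2/7
Earliest collision: t=2/7 between 2 and 3

Answer: 2/7 2 3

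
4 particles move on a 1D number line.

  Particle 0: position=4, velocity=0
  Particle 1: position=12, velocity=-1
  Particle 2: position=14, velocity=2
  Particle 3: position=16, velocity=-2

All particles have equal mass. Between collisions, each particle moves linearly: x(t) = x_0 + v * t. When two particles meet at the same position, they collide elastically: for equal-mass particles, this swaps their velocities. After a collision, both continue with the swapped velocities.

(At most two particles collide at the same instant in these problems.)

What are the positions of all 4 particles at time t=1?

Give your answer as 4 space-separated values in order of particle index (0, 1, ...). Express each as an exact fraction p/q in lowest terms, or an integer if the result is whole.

Answer: 4 11 14 16

Derivation:
Collision at t=1/2: particles 2 and 3 swap velocities; positions: p0=4 p1=23/2 p2=15 p3=15; velocities now: v0=0 v1=-1 v2=-2 v3=2
Advance to t=1 (no further collisions before then); velocities: v0=0 v1=-1 v2=-2 v3=2; positions = 4 11 14 16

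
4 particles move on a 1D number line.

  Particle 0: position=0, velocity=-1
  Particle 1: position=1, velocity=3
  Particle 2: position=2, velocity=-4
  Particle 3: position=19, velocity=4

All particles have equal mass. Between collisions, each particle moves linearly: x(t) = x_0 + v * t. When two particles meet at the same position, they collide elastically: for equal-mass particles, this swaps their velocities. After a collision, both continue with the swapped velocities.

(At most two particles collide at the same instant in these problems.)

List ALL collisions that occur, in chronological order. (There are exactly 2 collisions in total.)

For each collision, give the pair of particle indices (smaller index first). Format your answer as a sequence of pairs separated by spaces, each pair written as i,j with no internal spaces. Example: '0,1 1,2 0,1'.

Answer: 1,2 0,1

Derivation:
Collision at t=1/7: particles 1 and 2 swap velocities; positions: p0=-1/7 p1=10/7 p2=10/7 p3=137/7; velocities now: v0=-1 v1=-4 v2=3 v3=4
Collision at t=2/3: particles 0 and 1 swap velocities; positions: p0=-2/3 p1=-2/3 p2=3 p3=65/3; velocities now: v0=-4 v1=-1 v2=3 v3=4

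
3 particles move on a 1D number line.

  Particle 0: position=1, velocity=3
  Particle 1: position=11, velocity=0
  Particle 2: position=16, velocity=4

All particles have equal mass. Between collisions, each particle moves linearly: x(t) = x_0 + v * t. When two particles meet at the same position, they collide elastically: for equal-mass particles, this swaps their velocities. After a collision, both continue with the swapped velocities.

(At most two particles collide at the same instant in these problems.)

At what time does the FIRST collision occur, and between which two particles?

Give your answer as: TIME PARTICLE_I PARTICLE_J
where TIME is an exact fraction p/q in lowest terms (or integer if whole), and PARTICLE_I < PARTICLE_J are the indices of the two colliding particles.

Pair (0,1): pos 1,11 vel 3,0 -> gap=10, closing at 3/unit, collide at t=10/3
Pair (1,2): pos 11,16 vel 0,4 -> not approaching (rel speed -4 <= 0)
Earliest collision: t=10/3 between 0 and 1

Answer: 10/3 0 1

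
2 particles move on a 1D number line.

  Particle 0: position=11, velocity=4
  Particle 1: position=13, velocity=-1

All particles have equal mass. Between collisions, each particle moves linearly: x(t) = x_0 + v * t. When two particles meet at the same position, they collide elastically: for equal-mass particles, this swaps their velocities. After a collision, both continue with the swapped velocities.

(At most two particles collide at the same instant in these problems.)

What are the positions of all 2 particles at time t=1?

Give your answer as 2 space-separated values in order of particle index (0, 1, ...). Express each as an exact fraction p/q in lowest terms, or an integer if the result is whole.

Answer: 12 15

Derivation:
Collision at t=2/5: particles 0 and 1 swap velocities; positions: p0=63/5 p1=63/5; velocities now: v0=-1 v1=4
Advance to t=1 (no further collisions before then); velocities: v0=-1 v1=4; positions = 12 15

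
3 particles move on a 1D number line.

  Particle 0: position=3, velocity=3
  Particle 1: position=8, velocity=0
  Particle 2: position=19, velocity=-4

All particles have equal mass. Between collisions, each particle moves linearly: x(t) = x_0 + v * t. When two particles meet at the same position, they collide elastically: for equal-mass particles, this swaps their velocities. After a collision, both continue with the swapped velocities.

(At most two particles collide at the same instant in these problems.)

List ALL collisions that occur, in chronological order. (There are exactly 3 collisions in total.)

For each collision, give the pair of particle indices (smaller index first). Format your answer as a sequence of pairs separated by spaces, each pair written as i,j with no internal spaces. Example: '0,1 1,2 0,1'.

Collision at t=5/3: particles 0 and 1 swap velocities; positions: p0=8 p1=8 p2=37/3; velocities now: v0=0 v1=3 v2=-4
Collision at t=16/7: particles 1 and 2 swap velocities; positions: p0=8 p1=69/7 p2=69/7; velocities now: v0=0 v1=-4 v2=3
Collision at t=11/4: particles 0 and 1 swap velocities; positions: p0=8 p1=8 p2=45/4; velocities now: v0=-4 v1=0 v2=3

Answer: 0,1 1,2 0,1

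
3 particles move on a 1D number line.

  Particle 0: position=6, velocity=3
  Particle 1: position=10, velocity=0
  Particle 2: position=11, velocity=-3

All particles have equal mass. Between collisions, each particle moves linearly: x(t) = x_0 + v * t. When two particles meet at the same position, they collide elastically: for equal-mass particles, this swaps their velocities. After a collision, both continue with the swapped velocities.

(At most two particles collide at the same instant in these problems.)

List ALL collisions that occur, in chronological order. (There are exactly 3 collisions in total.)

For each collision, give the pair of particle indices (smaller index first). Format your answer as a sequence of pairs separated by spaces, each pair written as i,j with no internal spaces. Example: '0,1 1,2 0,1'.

Answer: 1,2 0,1 1,2

Derivation:
Collision at t=1/3: particles 1 and 2 swap velocities; positions: p0=7 p1=10 p2=10; velocities now: v0=3 v1=-3 v2=0
Collision at t=5/6: particles 0 and 1 swap velocities; positions: p0=17/2 p1=17/2 p2=10; velocities now: v0=-3 v1=3 v2=0
Collision at t=4/3: particles 1 and 2 swap velocities; positions: p0=7 p1=10 p2=10; velocities now: v0=-3 v1=0 v2=3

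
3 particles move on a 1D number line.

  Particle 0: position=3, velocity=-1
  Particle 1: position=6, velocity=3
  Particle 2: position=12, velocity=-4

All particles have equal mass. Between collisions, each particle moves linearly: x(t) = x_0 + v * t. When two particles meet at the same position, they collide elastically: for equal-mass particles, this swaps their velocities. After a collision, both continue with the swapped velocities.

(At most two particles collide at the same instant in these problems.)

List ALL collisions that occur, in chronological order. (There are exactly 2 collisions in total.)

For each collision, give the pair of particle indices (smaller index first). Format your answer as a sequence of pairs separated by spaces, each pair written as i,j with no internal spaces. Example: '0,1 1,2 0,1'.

Answer: 1,2 0,1

Derivation:
Collision at t=6/7: particles 1 and 2 swap velocities; positions: p0=15/7 p1=60/7 p2=60/7; velocities now: v0=-1 v1=-4 v2=3
Collision at t=3: particles 0 and 1 swap velocities; positions: p0=0 p1=0 p2=15; velocities now: v0=-4 v1=-1 v2=3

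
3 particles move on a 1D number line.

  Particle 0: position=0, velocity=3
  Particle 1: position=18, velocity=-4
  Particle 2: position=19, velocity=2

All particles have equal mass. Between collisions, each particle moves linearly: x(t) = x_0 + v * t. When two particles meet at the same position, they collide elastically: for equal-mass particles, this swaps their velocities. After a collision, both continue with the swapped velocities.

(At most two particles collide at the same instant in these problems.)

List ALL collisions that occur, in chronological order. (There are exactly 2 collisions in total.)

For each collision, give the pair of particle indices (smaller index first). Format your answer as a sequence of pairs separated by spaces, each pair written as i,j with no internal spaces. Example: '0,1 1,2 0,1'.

Collision at t=18/7: particles 0 and 1 swap velocities; positions: p0=54/7 p1=54/7 p2=169/7; velocities now: v0=-4 v1=3 v2=2
Collision at t=19: particles 1 and 2 swap velocities; positions: p0=-58 p1=57 p2=57; velocities now: v0=-4 v1=2 v2=3

Answer: 0,1 1,2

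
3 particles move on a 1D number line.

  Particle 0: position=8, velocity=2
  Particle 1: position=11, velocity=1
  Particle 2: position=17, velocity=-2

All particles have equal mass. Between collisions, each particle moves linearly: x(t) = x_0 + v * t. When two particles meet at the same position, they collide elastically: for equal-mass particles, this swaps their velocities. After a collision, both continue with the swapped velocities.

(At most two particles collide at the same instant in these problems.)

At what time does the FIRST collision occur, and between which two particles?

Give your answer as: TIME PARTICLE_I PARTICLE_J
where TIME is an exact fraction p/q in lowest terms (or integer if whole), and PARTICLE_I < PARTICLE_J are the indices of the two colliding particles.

Pair (0,1): pos 8,11 vel 2,1 -> gap=3, closing at 1/unit, collide at t=3
Pair (1,2): pos 11,17 vel 1,-2 -> gap=6, closing at 3/unit, collide at t=2
Earliest collision: t=2 between 1 and 2

Answer: 2 1 2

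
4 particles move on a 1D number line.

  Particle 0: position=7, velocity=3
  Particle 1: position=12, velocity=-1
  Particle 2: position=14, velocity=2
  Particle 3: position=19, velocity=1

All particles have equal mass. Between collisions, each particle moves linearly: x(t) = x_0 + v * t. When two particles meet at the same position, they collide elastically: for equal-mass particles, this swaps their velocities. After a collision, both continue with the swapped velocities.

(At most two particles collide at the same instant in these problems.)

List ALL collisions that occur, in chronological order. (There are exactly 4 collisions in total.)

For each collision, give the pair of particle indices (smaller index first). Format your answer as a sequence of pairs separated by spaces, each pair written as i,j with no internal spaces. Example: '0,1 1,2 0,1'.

Answer: 0,1 2,3 1,2 2,3

Derivation:
Collision at t=5/4: particles 0 and 1 swap velocities; positions: p0=43/4 p1=43/4 p2=33/2 p3=81/4; velocities now: v0=-1 v1=3 v2=2 v3=1
Collision at t=5: particles 2 and 3 swap velocities; positions: p0=7 p1=22 p2=24 p3=24; velocities now: v0=-1 v1=3 v2=1 v3=2
Collision at t=6: particles 1 and 2 swap velocities; positions: p0=6 p1=25 p2=25 p3=26; velocities now: v0=-1 v1=1 v2=3 v3=2
Collision at t=7: particles 2 and 3 swap velocities; positions: p0=5 p1=26 p2=28 p3=28; velocities now: v0=-1 v1=1 v2=2 v3=3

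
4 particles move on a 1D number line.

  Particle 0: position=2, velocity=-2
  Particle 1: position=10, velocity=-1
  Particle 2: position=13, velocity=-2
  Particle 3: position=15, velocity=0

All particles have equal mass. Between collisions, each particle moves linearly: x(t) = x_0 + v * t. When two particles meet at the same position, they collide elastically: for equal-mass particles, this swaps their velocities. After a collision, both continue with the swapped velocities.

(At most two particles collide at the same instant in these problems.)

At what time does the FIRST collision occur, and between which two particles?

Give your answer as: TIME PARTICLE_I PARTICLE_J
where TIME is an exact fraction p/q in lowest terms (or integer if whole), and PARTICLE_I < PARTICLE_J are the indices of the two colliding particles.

Answer: 3 1 2

Derivation:
Pair (0,1): pos 2,10 vel -2,-1 -> not approaching (rel speed -1 <= 0)
Pair (1,2): pos 10,13 vel -1,-2 -> gap=3, closing at 1/unit, collide at t=3
Pair (2,3): pos 13,15 vel -2,0 -> not approaching (rel speed -2 <= 0)
Earliest collision: t=3 between 1 and 2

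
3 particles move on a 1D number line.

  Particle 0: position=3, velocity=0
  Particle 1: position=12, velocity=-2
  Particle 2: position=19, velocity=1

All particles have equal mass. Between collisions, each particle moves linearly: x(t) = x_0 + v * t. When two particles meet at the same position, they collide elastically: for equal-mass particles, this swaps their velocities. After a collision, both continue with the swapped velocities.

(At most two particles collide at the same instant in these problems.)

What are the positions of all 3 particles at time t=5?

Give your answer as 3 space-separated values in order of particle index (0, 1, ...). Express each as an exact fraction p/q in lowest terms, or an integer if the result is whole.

Answer: 2 3 24

Derivation:
Collision at t=9/2: particles 0 and 1 swap velocities; positions: p0=3 p1=3 p2=47/2; velocities now: v0=-2 v1=0 v2=1
Advance to t=5 (no further collisions before then); velocities: v0=-2 v1=0 v2=1; positions = 2 3 24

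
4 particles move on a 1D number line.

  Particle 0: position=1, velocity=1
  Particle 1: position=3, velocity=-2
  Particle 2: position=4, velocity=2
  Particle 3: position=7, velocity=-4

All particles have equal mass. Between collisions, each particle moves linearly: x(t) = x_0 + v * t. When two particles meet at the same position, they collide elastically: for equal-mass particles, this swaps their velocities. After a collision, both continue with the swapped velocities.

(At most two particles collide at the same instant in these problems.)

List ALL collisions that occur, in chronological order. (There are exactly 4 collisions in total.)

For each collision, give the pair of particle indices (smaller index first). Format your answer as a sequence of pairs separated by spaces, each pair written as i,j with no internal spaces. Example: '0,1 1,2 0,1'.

Answer: 2,3 0,1 1,2 0,1

Derivation:
Collision at t=1/2: particles 2 and 3 swap velocities; positions: p0=3/2 p1=2 p2=5 p3=5; velocities now: v0=1 v1=-2 v2=-4 v3=2
Collision at t=2/3: particles 0 and 1 swap velocities; positions: p0=5/3 p1=5/3 p2=13/3 p3=16/3; velocities now: v0=-2 v1=1 v2=-4 v3=2
Collision at t=6/5: particles 1 and 2 swap velocities; positions: p0=3/5 p1=11/5 p2=11/5 p3=32/5; velocities now: v0=-2 v1=-4 v2=1 v3=2
Collision at t=2: particles 0 and 1 swap velocities; positions: p0=-1 p1=-1 p2=3 p3=8; velocities now: v0=-4 v1=-2 v2=1 v3=2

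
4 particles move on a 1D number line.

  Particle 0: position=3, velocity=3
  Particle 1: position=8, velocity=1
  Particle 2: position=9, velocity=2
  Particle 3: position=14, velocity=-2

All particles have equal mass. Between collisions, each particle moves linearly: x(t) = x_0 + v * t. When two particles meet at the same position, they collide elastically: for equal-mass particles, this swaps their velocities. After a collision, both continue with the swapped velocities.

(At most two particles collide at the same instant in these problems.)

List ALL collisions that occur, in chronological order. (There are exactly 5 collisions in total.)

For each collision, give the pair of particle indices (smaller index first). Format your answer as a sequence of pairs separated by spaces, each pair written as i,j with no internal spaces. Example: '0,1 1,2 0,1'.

Collision at t=5/4: particles 2 and 3 swap velocities; positions: p0=27/4 p1=37/4 p2=23/2 p3=23/2; velocities now: v0=3 v1=1 v2=-2 v3=2
Collision at t=2: particles 1 and 2 swap velocities; positions: p0=9 p1=10 p2=10 p3=13; velocities now: v0=3 v1=-2 v2=1 v3=2
Collision at t=11/5: particles 0 and 1 swap velocities; positions: p0=48/5 p1=48/5 p2=51/5 p3=67/5; velocities now: v0=-2 v1=3 v2=1 v3=2
Collision at t=5/2: particles 1 and 2 swap velocities; positions: p0=9 p1=21/2 p2=21/2 p3=14; velocities now: v0=-2 v1=1 v2=3 v3=2
Collision at t=6: particles 2 and 3 swap velocities; positions: p0=2 p1=14 p2=21 p3=21; velocities now: v0=-2 v1=1 v2=2 v3=3

Answer: 2,3 1,2 0,1 1,2 2,3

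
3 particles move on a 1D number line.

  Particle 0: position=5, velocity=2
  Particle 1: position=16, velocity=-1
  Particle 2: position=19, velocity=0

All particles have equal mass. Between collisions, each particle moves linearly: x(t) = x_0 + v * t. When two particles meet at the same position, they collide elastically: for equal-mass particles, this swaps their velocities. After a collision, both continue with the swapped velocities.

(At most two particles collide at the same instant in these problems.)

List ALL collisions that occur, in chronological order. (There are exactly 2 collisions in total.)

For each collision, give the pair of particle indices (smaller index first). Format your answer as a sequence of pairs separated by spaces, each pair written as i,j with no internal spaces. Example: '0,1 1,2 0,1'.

Answer: 0,1 1,2

Derivation:
Collision at t=11/3: particles 0 and 1 swap velocities; positions: p0=37/3 p1=37/3 p2=19; velocities now: v0=-1 v1=2 v2=0
Collision at t=7: particles 1 and 2 swap velocities; positions: p0=9 p1=19 p2=19; velocities now: v0=-1 v1=0 v2=2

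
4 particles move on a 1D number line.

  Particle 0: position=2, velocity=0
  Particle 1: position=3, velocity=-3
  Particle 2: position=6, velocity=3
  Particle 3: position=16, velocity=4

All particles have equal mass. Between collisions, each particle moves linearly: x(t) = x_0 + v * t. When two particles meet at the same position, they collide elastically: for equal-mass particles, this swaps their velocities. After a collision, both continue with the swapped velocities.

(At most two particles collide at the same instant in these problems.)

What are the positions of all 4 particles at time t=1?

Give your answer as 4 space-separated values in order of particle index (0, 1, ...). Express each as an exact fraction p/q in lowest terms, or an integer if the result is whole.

Collision at t=1/3: particles 0 and 1 swap velocities; positions: p0=2 p1=2 p2=7 p3=52/3; velocities now: v0=-3 v1=0 v2=3 v3=4
Advance to t=1 (no further collisions before then); velocities: v0=-3 v1=0 v2=3 v3=4; positions = 0 2 9 20

Answer: 0 2 9 20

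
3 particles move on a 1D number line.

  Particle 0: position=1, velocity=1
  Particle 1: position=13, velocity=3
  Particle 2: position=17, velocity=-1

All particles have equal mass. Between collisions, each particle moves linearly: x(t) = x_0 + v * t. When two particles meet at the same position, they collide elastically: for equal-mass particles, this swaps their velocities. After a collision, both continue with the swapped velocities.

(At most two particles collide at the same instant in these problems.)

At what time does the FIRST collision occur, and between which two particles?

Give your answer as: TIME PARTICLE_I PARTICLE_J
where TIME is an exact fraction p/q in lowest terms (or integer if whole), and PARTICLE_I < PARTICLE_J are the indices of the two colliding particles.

Pair (0,1): pos 1,13 vel 1,3 -> not approaching (rel speed -2 <= 0)
Pair (1,2): pos 13,17 vel 3,-1 -> gap=4, closing at 4/unit, collide at t=1
Earliest collision: t=1 between 1 and 2

Answer: 1 1 2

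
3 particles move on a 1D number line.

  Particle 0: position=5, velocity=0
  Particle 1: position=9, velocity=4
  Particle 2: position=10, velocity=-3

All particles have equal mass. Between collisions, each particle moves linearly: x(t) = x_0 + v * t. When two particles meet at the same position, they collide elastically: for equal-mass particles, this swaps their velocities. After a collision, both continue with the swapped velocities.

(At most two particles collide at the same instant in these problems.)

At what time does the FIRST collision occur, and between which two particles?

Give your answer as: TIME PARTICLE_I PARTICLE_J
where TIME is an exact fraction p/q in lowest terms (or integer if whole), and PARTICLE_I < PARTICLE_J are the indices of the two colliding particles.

Answer: 1/7 1 2

Derivation:
Pair (0,1): pos 5,9 vel 0,4 -> not approaching (rel speed -4 <= 0)
Pair (1,2): pos 9,10 vel 4,-3 -> gap=1, closing at 7/unit, collide at t=1/7
Earliest collision: t=1/7 between 1 and 2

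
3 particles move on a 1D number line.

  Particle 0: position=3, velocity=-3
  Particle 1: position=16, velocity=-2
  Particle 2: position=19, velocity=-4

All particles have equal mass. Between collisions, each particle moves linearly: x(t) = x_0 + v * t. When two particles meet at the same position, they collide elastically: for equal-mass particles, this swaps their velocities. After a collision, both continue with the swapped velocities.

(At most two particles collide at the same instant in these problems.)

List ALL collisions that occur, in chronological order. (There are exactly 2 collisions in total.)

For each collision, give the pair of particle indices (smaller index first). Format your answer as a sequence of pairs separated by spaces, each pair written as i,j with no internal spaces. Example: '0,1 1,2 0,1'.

Answer: 1,2 0,1

Derivation:
Collision at t=3/2: particles 1 and 2 swap velocities; positions: p0=-3/2 p1=13 p2=13; velocities now: v0=-3 v1=-4 v2=-2
Collision at t=16: particles 0 and 1 swap velocities; positions: p0=-45 p1=-45 p2=-16; velocities now: v0=-4 v1=-3 v2=-2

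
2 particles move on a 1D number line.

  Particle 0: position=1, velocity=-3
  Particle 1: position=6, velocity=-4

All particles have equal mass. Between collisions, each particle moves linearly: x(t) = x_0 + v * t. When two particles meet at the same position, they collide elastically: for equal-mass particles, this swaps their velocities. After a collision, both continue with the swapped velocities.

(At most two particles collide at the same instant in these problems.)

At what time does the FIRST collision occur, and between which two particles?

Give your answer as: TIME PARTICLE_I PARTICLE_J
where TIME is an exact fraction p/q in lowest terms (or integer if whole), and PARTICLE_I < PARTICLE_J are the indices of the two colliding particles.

Answer: 5 0 1

Derivation:
Pair (0,1): pos 1,6 vel -3,-4 -> gap=5, closing at 1/unit, collide at t=5
Earliest collision: t=5 between 0 and 1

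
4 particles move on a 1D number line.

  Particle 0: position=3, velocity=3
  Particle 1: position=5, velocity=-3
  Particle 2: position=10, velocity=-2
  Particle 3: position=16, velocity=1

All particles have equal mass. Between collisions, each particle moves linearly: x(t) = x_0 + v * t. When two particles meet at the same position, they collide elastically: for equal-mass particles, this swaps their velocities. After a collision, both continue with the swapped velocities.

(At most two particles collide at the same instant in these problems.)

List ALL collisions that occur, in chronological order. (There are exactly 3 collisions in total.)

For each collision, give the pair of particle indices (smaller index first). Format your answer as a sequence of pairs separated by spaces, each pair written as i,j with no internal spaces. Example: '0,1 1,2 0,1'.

Collision at t=1/3: particles 0 and 1 swap velocities; positions: p0=4 p1=4 p2=28/3 p3=49/3; velocities now: v0=-3 v1=3 v2=-2 v3=1
Collision at t=7/5: particles 1 and 2 swap velocities; positions: p0=4/5 p1=36/5 p2=36/5 p3=87/5; velocities now: v0=-3 v1=-2 v2=3 v3=1
Collision at t=13/2: particles 2 and 3 swap velocities; positions: p0=-29/2 p1=-3 p2=45/2 p3=45/2; velocities now: v0=-3 v1=-2 v2=1 v3=3

Answer: 0,1 1,2 2,3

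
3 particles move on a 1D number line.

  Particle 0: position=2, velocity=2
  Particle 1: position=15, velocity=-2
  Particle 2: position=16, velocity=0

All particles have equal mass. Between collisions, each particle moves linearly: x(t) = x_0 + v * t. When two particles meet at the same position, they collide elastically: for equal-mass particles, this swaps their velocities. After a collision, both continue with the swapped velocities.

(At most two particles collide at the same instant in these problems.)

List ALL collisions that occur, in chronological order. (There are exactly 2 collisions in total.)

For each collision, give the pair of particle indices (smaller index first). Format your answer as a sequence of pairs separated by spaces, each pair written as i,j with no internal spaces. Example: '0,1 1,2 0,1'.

Answer: 0,1 1,2

Derivation:
Collision at t=13/4: particles 0 and 1 swap velocities; positions: p0=17/2 p1=17/2 p2=16; velocities now: v0=-2 v1=2 v2=0
Collision at t=7: particles 1 and 2 swap velocities; positions: p0=1 p1=16 p2=16; velocities now: v0=-2 v1=0 v2=2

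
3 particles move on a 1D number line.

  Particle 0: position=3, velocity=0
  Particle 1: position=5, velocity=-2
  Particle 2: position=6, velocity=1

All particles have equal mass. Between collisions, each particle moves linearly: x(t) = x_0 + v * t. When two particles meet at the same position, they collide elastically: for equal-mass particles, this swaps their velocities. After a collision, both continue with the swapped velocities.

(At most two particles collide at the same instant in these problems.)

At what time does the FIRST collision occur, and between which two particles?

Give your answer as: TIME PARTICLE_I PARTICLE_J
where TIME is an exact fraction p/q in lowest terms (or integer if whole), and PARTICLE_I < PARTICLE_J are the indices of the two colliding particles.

Answer: 1 0 1

Derivation:
Pair (0,1): pos 3,5 vel 0,-2 -> gap=2, closing at 2/unit, collide at t=1
Pair (1,2): pos 5,6 vel -2,1 -> not approaching (rel speed -3 <= 0)
Earliest collision: t=1 between 0 and 1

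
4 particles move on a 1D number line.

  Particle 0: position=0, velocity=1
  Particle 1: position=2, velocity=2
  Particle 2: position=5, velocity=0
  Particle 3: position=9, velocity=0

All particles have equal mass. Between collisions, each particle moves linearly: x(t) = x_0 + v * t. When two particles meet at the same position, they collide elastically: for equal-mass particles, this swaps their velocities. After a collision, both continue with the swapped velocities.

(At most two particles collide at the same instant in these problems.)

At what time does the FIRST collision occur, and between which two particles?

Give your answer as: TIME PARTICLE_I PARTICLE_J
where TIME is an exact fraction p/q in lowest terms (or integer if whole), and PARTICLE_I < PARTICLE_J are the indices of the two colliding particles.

Answer: 3/2 1 2

Derivation:
Pair (0,1): pos 0,2 vel 1,2 -> not approaching (rel speed -1 <= 0)
Pair (1,2): pos 2,5 vel 2,0 -> gap=3, closing at 2/unit, collide at t=3/2
Pair (2,3): pos 5,9 vel 0,0 -> not approaching (rel speed 0 <= 0)
Earliest collision: t=3/2 between 1 and 2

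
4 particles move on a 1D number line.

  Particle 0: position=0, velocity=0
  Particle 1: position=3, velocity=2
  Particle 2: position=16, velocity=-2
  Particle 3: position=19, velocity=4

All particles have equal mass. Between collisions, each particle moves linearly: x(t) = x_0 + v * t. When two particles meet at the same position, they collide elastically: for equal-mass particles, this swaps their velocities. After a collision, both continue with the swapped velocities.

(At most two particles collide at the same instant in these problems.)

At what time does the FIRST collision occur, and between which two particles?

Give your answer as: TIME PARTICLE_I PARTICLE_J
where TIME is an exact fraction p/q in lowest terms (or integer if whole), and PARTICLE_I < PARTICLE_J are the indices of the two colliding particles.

Answer: 13/4 1 2

Derivation:
Pair (0,1): pos 0,3 vel 0,2 -> not approaching (rel speed -2 <= 0)
Pair (1,2): pos 3,16 vel 2,-2 -> gap=13, closing at 4/unit, collide at t=13/4
Pair (2,3): pos 16,19 vel -2,4 -> not approaching (rel speed -6 <= 0)
Earliest collision: t=13/4 between 1 and 2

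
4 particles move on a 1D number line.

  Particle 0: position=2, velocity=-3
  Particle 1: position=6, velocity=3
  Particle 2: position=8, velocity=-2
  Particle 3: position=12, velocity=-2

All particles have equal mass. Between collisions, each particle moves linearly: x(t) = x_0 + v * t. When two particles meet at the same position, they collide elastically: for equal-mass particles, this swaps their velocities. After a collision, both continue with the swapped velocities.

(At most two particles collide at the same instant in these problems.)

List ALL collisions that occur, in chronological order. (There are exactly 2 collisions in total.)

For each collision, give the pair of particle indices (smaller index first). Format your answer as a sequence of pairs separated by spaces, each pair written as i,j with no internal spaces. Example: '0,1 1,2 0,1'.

Answer: 1,2 2,3

Derivation:
Collision at t=2/5: particles 1 and 2 swap velocities; positions: p0=4/5 p1=36/5 p2=36/5 p3=56/5; velocities now: v0=-3 v1=-2 v2=3 v3=-2
Collision at t=6/5: particles 2 and 3 swap velocities; positions: p0=-8/5 p1=28/5 p2=48/5 p3=48/5; velocities now: v0=-3 v1=-2 v2=-2 v3=3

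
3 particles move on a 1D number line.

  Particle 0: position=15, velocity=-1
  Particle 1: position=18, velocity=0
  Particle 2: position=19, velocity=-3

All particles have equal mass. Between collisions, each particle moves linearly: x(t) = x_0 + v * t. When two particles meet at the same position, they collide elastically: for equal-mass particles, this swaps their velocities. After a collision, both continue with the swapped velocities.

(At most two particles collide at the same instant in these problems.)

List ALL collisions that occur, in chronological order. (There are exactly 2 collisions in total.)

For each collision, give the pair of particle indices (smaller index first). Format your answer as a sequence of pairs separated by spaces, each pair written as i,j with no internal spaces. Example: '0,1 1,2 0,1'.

Answer: 1,2 0,1

Derivation:
Collision at t=1/3: particles 1 and 2 swap velocities; positions: p0=44/3 p1=18 p2=18; velocities now: v0=-1 v1=-3 v2=0
Collision at t=2: particles 0 and 1 swap velocities; positions: p0=13 p1=13 p2=18; velocities now: v0=-3 v1=-1 v2=0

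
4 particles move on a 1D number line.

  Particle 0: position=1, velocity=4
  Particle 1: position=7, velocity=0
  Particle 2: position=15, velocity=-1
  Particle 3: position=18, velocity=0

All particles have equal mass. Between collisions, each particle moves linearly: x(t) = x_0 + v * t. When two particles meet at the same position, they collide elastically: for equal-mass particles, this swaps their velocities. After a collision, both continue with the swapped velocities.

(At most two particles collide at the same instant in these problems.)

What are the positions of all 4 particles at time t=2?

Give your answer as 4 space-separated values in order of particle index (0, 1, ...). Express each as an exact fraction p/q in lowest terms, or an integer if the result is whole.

Collision at t=3/2: particles 0 and 1 swap velocities; positions: p0=7 p1=7 p2=27/2 p3=18; velocities now: v0=0 v1=4 v2=-1 v3=0
Advance to t=2 (no further collisions before then); velocities: v0=0 v1=4 v2=-1 v3=0; positions = 7 9 13 18

Answer: 7 9 13 18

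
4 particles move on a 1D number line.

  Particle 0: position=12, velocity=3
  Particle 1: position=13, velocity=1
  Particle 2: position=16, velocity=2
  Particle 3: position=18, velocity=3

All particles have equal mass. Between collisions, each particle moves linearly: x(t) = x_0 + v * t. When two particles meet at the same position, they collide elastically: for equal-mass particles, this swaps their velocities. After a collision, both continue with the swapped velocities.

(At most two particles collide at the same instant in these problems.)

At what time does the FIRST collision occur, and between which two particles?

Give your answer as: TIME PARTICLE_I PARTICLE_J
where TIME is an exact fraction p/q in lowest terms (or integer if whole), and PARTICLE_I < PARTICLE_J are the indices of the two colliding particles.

Answer: 1/2 0 1

Derivation:
Pair (0,1): pos 12,13 vel 3,1 -> gap=1, closing at 2/unit, collide at t=1/2
Pair (1,2): pos 13,16 vel 1,2 -> not approaching (rel speed -1 <= 0)
Pair (2,3): pos 16,18 vel 2,3 -> not approaching (rel speed -1 <= 0)
Earliest collision: t=1/2 between 0 and 1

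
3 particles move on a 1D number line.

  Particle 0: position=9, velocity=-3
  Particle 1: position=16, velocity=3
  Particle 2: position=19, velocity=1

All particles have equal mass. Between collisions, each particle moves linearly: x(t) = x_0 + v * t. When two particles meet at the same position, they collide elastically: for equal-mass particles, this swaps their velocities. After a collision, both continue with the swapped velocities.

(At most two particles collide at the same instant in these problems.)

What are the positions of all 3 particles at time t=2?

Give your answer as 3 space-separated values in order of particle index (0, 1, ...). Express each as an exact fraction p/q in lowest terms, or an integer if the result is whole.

Answer: 3 21 22

Derivation:
Collision at t=3/2: particles 1 and 2 swap velocities; positions: p0=9/2 p1=41/2 p2=41/2; velocities now: v0=-3 v1=1 v2=3
Advance to t=2 (no further collisions before then); velocities: v0=-3 v1=1 v2=3; positions = 3 21 22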